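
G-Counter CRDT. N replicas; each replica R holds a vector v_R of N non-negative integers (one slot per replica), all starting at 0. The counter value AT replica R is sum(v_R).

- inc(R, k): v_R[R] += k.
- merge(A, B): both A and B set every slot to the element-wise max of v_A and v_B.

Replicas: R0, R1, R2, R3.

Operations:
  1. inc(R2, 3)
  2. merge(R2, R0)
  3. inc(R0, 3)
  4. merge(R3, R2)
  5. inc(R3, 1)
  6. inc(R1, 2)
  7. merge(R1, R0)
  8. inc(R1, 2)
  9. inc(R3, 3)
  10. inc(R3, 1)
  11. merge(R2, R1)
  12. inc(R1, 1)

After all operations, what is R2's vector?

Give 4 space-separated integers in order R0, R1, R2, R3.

Answer: 3 4 3 0

Derivation:
Op 1: inc R2 by 3 -> R2=(0,0,3,0) value=3
Op 2: merge R2<->R0 -> R2=(0,0,3,0) R0=(0,0,3,0)
Op 3: inc R0 by 3 -> R0=(3,0,3,0) value=6
Op 4: merge R3<->R2 -> R3=(0,0,3,0) R2=(0,0,3,0)
Op 5: inc R3 by 1 -> R3=(0,0,3,1) value=4
Op 6: inc R1 by 2 -> R1=(0,2,0,0) value=2
Op 7: merge R1<->R0 -> R1=(3,2,3,0) R0=(3,2,3,0)
Op 8: inc R1 by 2 -> R1=(3,4,3,0) value=10
Op 9: inc R3 by 3 -> R3=(0,0,3,4) value=7
Op 10: inc R3 by 1 -> R3=(0,0,3,5) value=8
Op 11: merge R2<->R1 -> R2=(3,4,3,0) R1=(3,4,3,0)
Op 12: inc R1 by 1 -> R1=(3,5,3,0) value=11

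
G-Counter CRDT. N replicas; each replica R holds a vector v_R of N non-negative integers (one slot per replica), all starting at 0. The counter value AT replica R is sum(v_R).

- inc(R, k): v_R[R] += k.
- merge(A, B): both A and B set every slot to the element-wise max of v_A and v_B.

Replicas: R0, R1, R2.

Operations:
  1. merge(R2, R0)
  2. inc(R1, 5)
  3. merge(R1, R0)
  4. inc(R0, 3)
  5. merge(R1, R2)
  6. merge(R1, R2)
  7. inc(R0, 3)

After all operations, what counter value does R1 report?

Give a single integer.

Op 1: merge R2<->R0 -> R2=(0,0,0) R0=(0,0,0)
Op 2: inc R1 by 5 -> R1=(0,5,0) value=5
Op 3: merge R1<->R0 -> R1=(0,5,0) R0=(0,5,0)
Op 4: inc R0 by 3 -> R0=(3,5,0) value=8
Op 5: merge R1<->R2 -> R1=(0,5,0) R2=(0,5,0)
Op 6: merge R1<->R2 -> R1=(0,5,0) R2=(0,5,0)
Op 7: inc R0 by 3 -> R0=(6,5,0) value=11

Answer: 5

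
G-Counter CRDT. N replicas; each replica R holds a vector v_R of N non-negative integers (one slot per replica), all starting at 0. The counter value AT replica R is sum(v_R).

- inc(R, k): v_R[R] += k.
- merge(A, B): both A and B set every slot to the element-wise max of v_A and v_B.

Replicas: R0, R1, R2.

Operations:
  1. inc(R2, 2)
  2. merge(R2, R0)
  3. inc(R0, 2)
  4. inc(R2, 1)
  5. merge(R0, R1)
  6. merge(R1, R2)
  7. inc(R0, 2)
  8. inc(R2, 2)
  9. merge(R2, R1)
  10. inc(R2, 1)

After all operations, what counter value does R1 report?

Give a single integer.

Op 1: inc R2 by 2 -> R2=(0,0,2) value=2
Op 2: merge R2<->R0 -> R2=(0,0,2) R0=(0,0,2)
Op 3: inc R0 by 2 -> R0=(2,0,2) value=4
Op 4: inc R2 by 1 -> R2=(0,0,3) value=3
Op 5: merge R0<->R1 -> R0=(2,0,2) R1=(2,0,2)
Op 6: merge R1<->R2 -> R1=(2,0,3) R2=(2,0,3)
Op 7: inc R0 by 2 -> R0=(4,0,2) value=6
Op 8: inc R2 by 2 -> R2=(2,0,5) value=7
Op 9: merge R2<->R1 -> R2=(2,0,5) R1=(2,0,5)
Op 10: inc R2 by 1 -> R2=(2,0,6) value=8

Answer: 7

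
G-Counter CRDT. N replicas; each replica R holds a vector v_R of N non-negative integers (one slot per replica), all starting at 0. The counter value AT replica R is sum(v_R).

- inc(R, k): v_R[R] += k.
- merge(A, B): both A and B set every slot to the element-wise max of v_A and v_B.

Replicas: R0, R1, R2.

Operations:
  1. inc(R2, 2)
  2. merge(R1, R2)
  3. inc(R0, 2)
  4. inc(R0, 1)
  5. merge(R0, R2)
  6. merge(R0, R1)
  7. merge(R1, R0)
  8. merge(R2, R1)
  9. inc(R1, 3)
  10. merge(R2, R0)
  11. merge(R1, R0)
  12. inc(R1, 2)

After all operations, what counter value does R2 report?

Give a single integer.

Answer: 5

Derivation:
Op 1: inc R2 by 2 -> R2=(0,0,2) value=2
Op 2: merge R1<->R2 -> R1=(0,0,2) R2=(0,0,2)
Op 3: inc R0 by 2 -> R0=(2,0,0) value=2
Op 4: inc R0 by 1 -> R0=(3,0,0) value=3
Op 5: merge R0<->R2 -> R0=(3,0,2) R2=(3,0,2)
Op 6: merge R0<->R1 -> R0=(3,0,2) R1=(3,0,2)
Op 7: merge R1<->R0 -> R1=(3,0,2) R0=(3,0,2)
Op 8: merge R2<->R1 -> R2=(3,0,2) R1=(3,0,2)
Op 9: inc R1 by 3 -> R1=(3,3,2) value=8
Op 10: merge R2<->R0 -> R2=(3,0,2) R0=(3,0,2)
Op 11: merge R1<->R0 -> R1=(3,3,2) R0=(3,3,2)
Op 12: inc R1 by 2 -> R1=(3,5,2) value=10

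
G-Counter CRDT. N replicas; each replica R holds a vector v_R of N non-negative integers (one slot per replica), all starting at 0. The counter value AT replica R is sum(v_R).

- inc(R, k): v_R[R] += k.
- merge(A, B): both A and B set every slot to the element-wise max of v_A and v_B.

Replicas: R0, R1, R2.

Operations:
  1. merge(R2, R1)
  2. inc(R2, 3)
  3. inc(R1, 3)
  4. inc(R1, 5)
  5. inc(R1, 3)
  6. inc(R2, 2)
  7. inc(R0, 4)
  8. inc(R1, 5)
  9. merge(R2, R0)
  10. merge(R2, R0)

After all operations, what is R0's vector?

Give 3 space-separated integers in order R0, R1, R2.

Op 1: merge R2<->R1 -> R2=(0,0,0) R1=(0,0,0)
Op 2: inc R2 by 3 -> R2=(0,0,3) value=3
Op 3: inc R1 by 3 -> R1=(0,3,0) value=3
Op 4: inc R1 by 5 -> R1=(0,8,0) value=8
Op 5: inc R1 by 3 -> R1=(0,11,0) value=11
Op 6: inc R2 by 2 -> R2=(0,0,5) value=5
Op 7: inc R0 by 4 -> R0=(4,0,0) value=4
Op 8: inc R1 by 5 -> R1=(0,16,0) value=16
Op 9: merge R2<->R0 -> R2=(4,0,5) R0=(4,0,5)
Op 10: merge R2<->R0 -> R2=(4,0,5) R0=(4,0,5)

Answer: 4 0 5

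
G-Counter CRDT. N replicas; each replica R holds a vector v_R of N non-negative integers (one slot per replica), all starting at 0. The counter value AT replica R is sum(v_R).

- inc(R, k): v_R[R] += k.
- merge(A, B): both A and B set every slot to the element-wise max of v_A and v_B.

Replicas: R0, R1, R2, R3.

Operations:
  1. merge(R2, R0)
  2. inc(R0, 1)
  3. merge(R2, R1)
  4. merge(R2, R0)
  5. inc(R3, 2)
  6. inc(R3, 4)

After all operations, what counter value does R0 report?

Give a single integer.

Op 1: merge R2<->R0 -> R2=(0,0,0,0) R0=(0,0,0,0)
Op 2: inc R0 by 1 -> R0=(1,0,0,0) value=1
Op 3: merge R2<->R1 -> R2=(0,0,0,0) R1=(0,0,0,0)
Op 4: merge R2<->R0 -> R2=(1,0,0,0) R0=(1,0,0,0)
Op 5: inc R3 by 2 -> R3=(0,0,0,2) value=2
Op 6: inc R3 by 4 -> R3=(0,0,0,6) value=6

Answer: 1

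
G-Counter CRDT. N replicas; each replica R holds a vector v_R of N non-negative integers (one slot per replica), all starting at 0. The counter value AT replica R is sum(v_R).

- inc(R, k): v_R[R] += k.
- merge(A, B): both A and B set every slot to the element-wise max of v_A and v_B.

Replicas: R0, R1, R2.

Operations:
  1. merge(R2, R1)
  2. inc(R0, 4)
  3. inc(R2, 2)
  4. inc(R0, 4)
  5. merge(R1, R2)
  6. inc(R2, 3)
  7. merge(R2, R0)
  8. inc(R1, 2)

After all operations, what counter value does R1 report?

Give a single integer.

Answer: 4

Derivation:
Op 1: merge R2<->R1 -> R2=(0,0,0) R1=(0,0,0)
Op 2: inc R0 by 4 -> R0=(4,0,0) value=4
Op 3: inc R2 by 2 -> R2=(0,0,2) value=2
Op 4: inc R0 by 4 -> R0=(8,0,0) value=8
Op 5: merge R1<->R2 -> R1=(0,0,2) R2=(0,0,2)
Op 6: inc R2 by 3 -> R2=(0,0,5) value=5
Op 7: merge R2<->R0 -> R2=(8,0,5) R0=(8,0,5)
Op 8: inc R1 by 2 -> R1=(0,2,2) value=4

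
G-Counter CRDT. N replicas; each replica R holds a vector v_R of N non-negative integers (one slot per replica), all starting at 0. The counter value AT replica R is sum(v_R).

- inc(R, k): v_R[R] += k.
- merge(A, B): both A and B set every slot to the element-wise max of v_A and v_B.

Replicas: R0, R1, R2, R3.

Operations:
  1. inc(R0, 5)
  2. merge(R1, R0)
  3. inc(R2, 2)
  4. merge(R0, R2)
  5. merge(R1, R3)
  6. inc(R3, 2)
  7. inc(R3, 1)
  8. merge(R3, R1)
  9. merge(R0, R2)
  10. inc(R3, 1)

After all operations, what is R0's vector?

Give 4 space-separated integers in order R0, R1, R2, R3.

Answer: 5 0 2 0

Derivation:
Op 1: inc R0 by 5 -> R0=(5,0,0,0) value=5
Op 2: merge R1<->R0 -> R1=(5,0,0,0) R0=(5,0,0,0)
Op 3: inc R2 by 2 -> R2=(0,0,2,0) value=2
Op 4: merge R0<->R2 -> R0=(5,0,2,0) R2=(5,0,2,0)
Op 5: merge R1<->R3 -> R1=(5,0,0,0) R3=(5,0,0,0)
Op 6: inc R3 by 2 -> R3=(5,0,0,2) value=7
Op 7: inc R3 by 1 -> R3=(5,0,0,3) value=8
Op 8: merge R3<->R1 -> R3=(5,0,0,3) R1=(5,0,0,3)
Op 9: merge R0<->R2 -> R0=(5,0,2,0) R2=(5,0,2,0)
Op 10: inc R3 by 1 -> R3=(5,0,0,4) value=9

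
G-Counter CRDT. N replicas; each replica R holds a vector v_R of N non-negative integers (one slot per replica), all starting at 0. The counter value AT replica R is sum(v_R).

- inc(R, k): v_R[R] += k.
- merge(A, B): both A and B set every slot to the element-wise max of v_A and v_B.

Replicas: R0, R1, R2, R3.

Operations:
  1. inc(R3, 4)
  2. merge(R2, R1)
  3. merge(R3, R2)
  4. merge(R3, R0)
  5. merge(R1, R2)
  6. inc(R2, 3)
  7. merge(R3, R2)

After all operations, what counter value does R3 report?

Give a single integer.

Op 1: inc R3 by 4 -> R3=(0,0,0,4) value=4
Op 2: merge R2<->R1 -> R2=(0,0,0,0) R1=(0,0,0,0)
Op 3: merge R3<->R2 -> R3=(0,0,0,4) R2=(0,0,0,4)
Op 4: merge R3<->R0 -> R3=(0,0,0,4) R0=(0,0,0,4)
Op 5: merge R1<->R2 -> R1=(0,0,0,4) R2=(0,0,0,4)
Op 6: inc R2 by 3 -> R2=(0,0,3,4) value=7
Op 7: merge R3<->R2 -> R3=(0,0,3,4) R2=(0,0,3,4)

Answer: 7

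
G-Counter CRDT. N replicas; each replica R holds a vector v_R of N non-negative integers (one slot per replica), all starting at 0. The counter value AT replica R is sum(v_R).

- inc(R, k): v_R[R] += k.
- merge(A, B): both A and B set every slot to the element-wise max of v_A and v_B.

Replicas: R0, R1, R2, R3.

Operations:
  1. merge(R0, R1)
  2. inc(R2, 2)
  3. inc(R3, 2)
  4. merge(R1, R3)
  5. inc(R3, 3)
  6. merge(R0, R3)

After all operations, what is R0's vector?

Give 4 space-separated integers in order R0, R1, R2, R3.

Answer: 0 0 0 5

Derivation:
Op 1: merge R0<->R1 -> R0=(0,0,0,0) R1=(0,0,0,0)
Op 2: inc R2 by 2 -> R2=(0,0,2,0) value=2
Op 3: inc R3 by 2 -> R3=(0,0,0,2) value=2
Op 4: merge R1<->R3 -> R1=(0,0,0,2) R3=(0,0,0,2)
Op 5: inc R3 by 3 -> R3=(0,0,0,5) value=5
Op 6: merge R0<->R3 -> R0=(0,0,0,5) R3=(0,0,0,5)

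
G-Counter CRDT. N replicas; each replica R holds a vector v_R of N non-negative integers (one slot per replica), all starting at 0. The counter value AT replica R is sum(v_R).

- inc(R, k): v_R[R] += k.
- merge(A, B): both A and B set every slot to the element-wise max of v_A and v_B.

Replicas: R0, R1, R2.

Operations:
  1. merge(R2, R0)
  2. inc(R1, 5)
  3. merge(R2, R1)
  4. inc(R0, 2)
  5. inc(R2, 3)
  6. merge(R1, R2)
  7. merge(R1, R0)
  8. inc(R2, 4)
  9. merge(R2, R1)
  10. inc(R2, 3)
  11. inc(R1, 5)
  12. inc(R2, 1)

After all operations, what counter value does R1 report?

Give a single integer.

Answer: 19

Derivation:
Op 1: merge R2<->R0 -> R2=(0,0,0) R0=(0,0,0)
Op 2: inc R1 by 5 -> R1=(0,5,0) value=5
Op 3: merge R2<->R1 -> R2=(0,5,0) R1=(0,5,0)
Op 4: inc R0 by 2 -> R0=(2,0,0) value=2
Op 5: inc R2 by 3 -> R2=(0,5,3) value=8
Op 6: merge R1<->R2 -> R1=(0,5,3) R2=(0,5,3)
Op 7: merge R1<->R0 -> R1=(2,5,3) R0=(2,5,3)
Op 8: inc R2 by 4 -> R2=(0,5,7) value=12
Op 9: merge R2<->R1 -> R2=(2,5,7) R1=(2,5,7)
Op 10: inc R2 by 3 -> R2=(2,5,10) value=17
Op 11: inc R1 by 5 -> R1=(2,10,7) value=19
Op 12: inc R2 by 1 -> R2=(2,5,11) value=18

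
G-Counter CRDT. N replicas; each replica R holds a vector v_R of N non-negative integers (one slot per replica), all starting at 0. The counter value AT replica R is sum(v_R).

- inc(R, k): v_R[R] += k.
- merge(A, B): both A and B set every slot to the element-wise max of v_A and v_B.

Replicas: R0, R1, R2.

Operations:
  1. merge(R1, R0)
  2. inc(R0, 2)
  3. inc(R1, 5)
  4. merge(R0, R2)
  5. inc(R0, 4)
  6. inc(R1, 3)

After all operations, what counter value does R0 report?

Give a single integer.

Op 1: merge R1<->R0 -> R1=(0,0,0) R0=(0,0,0)
Op 2: inc R0 by 2 -> R0=(2,0,0) value=2
Op 3: inc R1 by 5 -> R1=(0,5,0) value=5
Op 4: merge R0<->R2 -> R0=(2,0,0) R2=(2,0,0)
Op 5: inc R0 by 4 -> R0=(6,0,0) value=6
Op 6: inc R1 by 3 -> R1=(0,8,0) value=8

Answer: 6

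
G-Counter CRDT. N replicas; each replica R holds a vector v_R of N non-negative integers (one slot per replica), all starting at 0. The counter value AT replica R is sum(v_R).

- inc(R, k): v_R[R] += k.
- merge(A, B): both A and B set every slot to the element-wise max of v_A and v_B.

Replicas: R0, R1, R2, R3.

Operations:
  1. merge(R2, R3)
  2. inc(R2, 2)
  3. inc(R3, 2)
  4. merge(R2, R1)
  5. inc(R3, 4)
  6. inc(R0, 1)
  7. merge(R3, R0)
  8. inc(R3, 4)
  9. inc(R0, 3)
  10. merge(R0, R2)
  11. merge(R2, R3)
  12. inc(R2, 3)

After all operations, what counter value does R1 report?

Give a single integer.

Answer: 2

Derivation:
Op 1: merge R2<->R3 -> R2=(0,0,0,0) R3=(0,0,0,0)
Op 2: inc R2 by 2 -> R2=(0,0,2,0) value=2
Op 3: inc R3 by 2 -> R3=(0,0,0,2) value=2
Op 4: merge R2<->R1 -> R2=(0,0,2,0) R1=(0,0,2,0)
Op 5: inc R3 by 4 -> R3=(0,0,0,6) value=6
Op 6: inc R0 by 1 -> R0=(1,0,0,0) value=1
Op 7: merge R3<->R0 -> R3=(1,0,0,6) R0=(1,0,0,6)
Op 8: inc R3 by 4 -> R3=(1,0,0,10) value=11
Op 9: inc R0 by 3 -> R0=(4,0,0,6) value=10
Op 10: merge R0<->R2 -> R0=(4,0,2,6) R2=(4,0,2,6)
Op 11: merge R2<->R3 -> R2=(4,0,2,10) R3=(4,0,2,10)
Op 12: inc R2 by 3 -> R2=(4,0,5,10) value=19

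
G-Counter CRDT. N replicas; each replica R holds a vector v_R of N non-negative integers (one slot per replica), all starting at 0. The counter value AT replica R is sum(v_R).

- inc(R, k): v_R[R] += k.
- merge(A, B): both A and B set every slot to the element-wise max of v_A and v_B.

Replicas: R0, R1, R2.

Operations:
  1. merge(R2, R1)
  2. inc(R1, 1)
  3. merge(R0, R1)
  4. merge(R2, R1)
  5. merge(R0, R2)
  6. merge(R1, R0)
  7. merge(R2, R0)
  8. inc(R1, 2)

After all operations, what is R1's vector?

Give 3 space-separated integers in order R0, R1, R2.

Answer: 0 3 0

Derivation:
Op 1: merge R2<->R1 -> R2=(0,0,0) R1=(0,0,0)
Op 2: inc R1 by 1 -> R1=(0,1,0) value=1
Op 3: merge R0<->R1 -> R0=(0,1,0) R1=(0,1,0)
Op 4: merge R2<->R1 -> R2=(0,1,0) R1=(0,1,0)
Op 5: merge R0<->R2 -> R0=(0,1,0) R2=(0,1,0)
Op 6: merge R1<->R0 -> R1=(0,1,0) R0=(0,1,0)
Op 7: merge R2<->R0 -> R2=(0,1,0) R0=(0,1,0)
Op 8: inc R1 by 2 -> R1=(0,3,0) value=3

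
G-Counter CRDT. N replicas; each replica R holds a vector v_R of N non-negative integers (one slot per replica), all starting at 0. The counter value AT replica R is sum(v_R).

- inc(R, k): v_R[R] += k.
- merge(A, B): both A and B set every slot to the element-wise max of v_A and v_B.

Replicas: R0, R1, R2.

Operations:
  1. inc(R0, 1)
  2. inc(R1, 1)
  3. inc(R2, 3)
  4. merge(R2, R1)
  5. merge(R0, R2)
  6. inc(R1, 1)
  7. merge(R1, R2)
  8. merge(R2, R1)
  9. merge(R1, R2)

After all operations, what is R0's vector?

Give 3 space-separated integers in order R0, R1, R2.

Answer: 1 1 3

Derivation:
Op 1: inc R0 by 1 -> R0=(1,0,0) value=1
Op 2: inc R1 by 1 -> R1=(0,1,0) value=1
Op 3: inc R2 by 3 -> R2=(0,0,3) value=3
Op 4: merge R2<->R1 -> R2=(0,1,3) R1=(0,1,3)
Op 5: merge R0<->R2 -> R0=(1,1,3) R2=(1,1,3)
Op 6: inc R1 by 1 -> R1=(0,2,3) value=5
Op 7: merge R1<->R2 -> R1=(1,2,3) R2=(1,2,3)
Op 8: merge R2<->R1 -> R2=(1,2,3) R1=(1,2,3)
Op 9: merge R1<->R2 -> R1=(1,2,3) R2=(1,2,3)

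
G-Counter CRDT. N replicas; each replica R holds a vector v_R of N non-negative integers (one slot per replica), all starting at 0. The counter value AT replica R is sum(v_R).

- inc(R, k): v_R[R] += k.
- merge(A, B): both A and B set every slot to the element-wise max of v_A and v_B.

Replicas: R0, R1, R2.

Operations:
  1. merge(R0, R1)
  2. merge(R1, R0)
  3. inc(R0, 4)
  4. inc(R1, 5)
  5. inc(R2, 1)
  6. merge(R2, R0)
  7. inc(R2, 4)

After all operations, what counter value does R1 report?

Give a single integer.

Op 1: merge R0<->R1 -> R0=(0,0,0) R1=(0,0,0)
Op 2: merge R1<->R0 -> R1=(0,0,0) R0=(0,0,0)
Op 3: inc R0 by 4 -> R0=(4,0,0) value=4
Op 4: inc R1 by 5 -> R1=(0,5,0) value=5
Op 5: inc R2 by 1 -> R2=(0,0,1) value=1
Op 6: merge R2<->R0 -> R2=(4,0,1) R0=(4,0,1)
Op 7: inc R2 by 4 -> R2=(4,0,5) value=9

Answer: 5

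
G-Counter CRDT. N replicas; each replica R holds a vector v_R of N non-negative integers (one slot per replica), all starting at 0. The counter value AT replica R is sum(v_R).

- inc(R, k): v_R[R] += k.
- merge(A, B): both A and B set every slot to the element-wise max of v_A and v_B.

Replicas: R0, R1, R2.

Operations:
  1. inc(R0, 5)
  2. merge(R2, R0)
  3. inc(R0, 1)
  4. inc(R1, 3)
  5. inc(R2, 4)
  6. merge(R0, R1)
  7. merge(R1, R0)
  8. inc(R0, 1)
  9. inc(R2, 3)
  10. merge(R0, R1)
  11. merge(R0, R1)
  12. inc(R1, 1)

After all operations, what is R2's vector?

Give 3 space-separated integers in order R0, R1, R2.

Answer: 5 0 7

Derivation:
Op 1: inc R0 by 5 -> R0=(5,0,0) value=5
Op 2: merge R2<->R0 -> R2=(5,0,0) R0=(5,0,0)
Op 3: inc R0 by 1 -> R0=(6,0,0) value=6
Op 4: inc R1 by 3 -> R1=(0,3,0) value=3
Op 5: inc R2 by 4 -> R2=(5,0,4) value=9
Op 6: merge R0<->R1 -> R0=(6,3,0) R1=(6,3,0)
Op 7: merge R1<->R0 -> R1=(6,3,0) R0=(6,3,0)
Op 8: inc R0 by 1 -> R0=(7,3,0) value=10
Op 9: inc R2 by 3 -> R2=(5,0,7) value=12
Op 10: merge R0<->R1 -> R0=(7,3,0) R1=(7,3,0)
Op 11: merge R0<->R1 -> R0=(7,3,0) R1=(7,3,0)
Op 12: inc R1 by 1 -> R1=(7,4,0) value=11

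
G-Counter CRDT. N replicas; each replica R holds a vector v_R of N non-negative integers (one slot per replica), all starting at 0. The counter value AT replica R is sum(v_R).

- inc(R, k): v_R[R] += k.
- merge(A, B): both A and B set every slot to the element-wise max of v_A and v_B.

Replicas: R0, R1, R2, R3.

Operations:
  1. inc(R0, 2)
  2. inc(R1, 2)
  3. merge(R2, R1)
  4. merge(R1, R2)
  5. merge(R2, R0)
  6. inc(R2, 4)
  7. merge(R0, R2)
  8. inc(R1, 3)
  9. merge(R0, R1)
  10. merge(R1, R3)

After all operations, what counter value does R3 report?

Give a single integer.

Op 1: inc R0 by 2 -> R0=(2,0,0,0) value=2
Op 2: inc R1 by 2 -> R1=(0,2,0,0) value=2
Op 3: merge R2<->R1 -> R2=(0,2,0,0) R1=(0,2,0,0)
Op 4: merge R1<->R2 -> R1=(0,2,0,0) R2=(0,2,0,0)
Op 5: merge R2<->R0 -> R2=(2,2,0,0) R0=(2,2,0,0)
Op 6: inc R2 by 4 -> R2=(2,2,4,0) value=8
Op 7: merge R0<->R2 -> R0=(2,2,4,0) R2=(2,2,4,0)
Op 8: inc R1 by 3 -> R1=(0,5,0,0) value=5
Op 9: merge R0<->R1 -> R0=(2,5,4,0) R1=(2,5,4,0)
Op 10: merge R1<->R3 -> R1=(2,5,4,0) R3=(2,5,4,0)

Answer: 11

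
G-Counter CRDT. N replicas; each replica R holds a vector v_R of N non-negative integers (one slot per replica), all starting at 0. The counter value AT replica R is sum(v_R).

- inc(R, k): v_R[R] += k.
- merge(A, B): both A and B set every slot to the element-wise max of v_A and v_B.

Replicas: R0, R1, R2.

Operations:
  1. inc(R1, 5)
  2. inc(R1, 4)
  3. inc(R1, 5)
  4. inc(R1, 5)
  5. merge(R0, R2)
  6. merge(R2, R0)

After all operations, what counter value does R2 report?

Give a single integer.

Answer: 0

Derivation:
Op 1: inc R1 by 5 -> R1=(0,5,0) value=5
Op 2: inc R1 by 4 -> R1=(0,9,0) value=9
Op 3: inc R1 by 5 -> R1=(0,14,0) value=14
Op 4: inc R1 by 5 -> R1=(0,19,0) value=19
Op 5: merge R0<->R2 -> R0=(0,0,0) R2=(0,0,0)
Op 6: merge R2<->R0 -> R2=(0,0,0) R0=(0,0,0)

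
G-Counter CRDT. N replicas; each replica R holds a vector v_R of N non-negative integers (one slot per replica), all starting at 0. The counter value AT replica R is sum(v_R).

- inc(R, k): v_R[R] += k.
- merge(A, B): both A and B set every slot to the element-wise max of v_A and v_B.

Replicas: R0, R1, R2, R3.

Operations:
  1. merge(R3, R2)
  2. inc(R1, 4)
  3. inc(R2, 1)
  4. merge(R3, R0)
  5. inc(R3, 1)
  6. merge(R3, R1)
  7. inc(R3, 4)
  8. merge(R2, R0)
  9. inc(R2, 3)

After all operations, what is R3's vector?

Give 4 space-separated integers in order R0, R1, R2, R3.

Answer: 0 4 0 5

Derivation:
Op 1: merge R3<->R2 -> R3=(0,0,0,0) R2=(0,0,0,0)
Op 2: inc R1 by 4 -> R1=(0,4,0,0) value=4
Op 3: inc R2 by 1 -> R2=(0,0,1,0) value=1
Op 4: merge R3<->R0 -> R3=(0,0,0,0) R0=(0,0,0,0)
Op 5: inc R3 by 1 -> R3=(0,0,0,1) value=1
Op 6: merge R3<->R1 -> R3=(0,4,0,1) R1=(0,4,0,1)
Op 7: inc R3 by 4 -> R3=(0,4,0,5) value=9
Op 8: merge R2<->R0 -> R2=(0,0,1,0) R0=(0,0,1,0)
Op 9: inc R2 by 3 -> R2=(0,0,4,0) value=4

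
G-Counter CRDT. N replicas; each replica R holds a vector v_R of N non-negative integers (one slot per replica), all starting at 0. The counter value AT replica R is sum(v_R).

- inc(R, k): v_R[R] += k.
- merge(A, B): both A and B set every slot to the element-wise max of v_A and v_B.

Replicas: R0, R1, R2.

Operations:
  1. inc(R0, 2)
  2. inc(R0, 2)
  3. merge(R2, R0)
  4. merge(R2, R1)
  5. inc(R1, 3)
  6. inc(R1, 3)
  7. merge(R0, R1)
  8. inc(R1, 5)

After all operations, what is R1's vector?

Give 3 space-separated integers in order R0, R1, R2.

Answer: 4 11 0

Derivation:
Op 1: inc R0 by 2 -> R0=(2,0,0) value=2
Op 2: inc R0 by 2 -> R0=(4,0,0) value=4
Op 3: merge R2<->R0 -> R2=(4,0,0) R0=(4,0,0)
Op 4: merge R2<->R1 -> R2=(4,0,0) R1=(4,0,0)
Op 5: inc R1 by 3 -> R1=(4,3,0) value=7
Op 6: inc R1 by 3 -> R1=(4,6,0) value=10
Op 7: merge R0<->R1 -> R0=(4,6,0) R1=(4,6,0)
Op 8: inc R1 by 5 -> R1=(4,11,0) value=15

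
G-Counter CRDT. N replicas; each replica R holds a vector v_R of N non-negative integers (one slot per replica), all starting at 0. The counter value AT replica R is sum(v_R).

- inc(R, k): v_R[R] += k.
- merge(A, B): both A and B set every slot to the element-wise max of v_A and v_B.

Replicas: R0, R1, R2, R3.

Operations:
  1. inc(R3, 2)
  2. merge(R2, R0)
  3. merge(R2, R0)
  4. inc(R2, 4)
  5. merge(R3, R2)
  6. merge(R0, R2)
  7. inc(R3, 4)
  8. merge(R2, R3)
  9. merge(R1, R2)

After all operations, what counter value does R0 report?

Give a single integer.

Answer: 6

Derivation:
Op 1: inc R3 by 2 -> R3=(0,0,0,2) value=2
Op 2: merge R2<->R0 -> R2=(0,0,0,0) R0=(0,0,0,0)
Op 3: merge R2<->R0 -> R2=(0,0,0,0) R0=(0,0,0,0)
Op 4: inc R2 by 4 -> R2=(0,0,4,0) value=4
Op 5: merge R3<->R2 -> R3=(0,0,4,2) R2=(0,0,4,2)
Op 6: merge R0<->R2 -> R0=(0,0,4,2) R2=(0,0,4,2)
Op 7: inc R3 by 4 -> R3=(0,0,4,6) value=10
Op 8: merge R2<->R3 -> R2=(0,0,4,6) R3=(0,0,4,6)
Op 9: merge R1<->R2 -> R1=(0,0,4,6) R2=(0,0,4,6)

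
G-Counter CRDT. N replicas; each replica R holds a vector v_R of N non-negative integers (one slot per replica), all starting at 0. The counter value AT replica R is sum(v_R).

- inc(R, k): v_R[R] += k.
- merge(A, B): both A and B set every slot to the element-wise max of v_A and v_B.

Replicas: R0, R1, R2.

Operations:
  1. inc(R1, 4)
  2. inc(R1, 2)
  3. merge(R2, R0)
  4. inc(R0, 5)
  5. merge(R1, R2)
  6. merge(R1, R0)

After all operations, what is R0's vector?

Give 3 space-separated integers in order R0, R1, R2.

Answer: 5 6 0

Derivation:
Op 1: inc R1 by 4 -> R1=(0,4,0) value=4
Op 2: inc R1 by 2 -> R1=(0,6,0) value=6
Op 3: merge R2<->R0 -> R2=(0,0,0) R0=(0,0,0)
Op 4: inc R0 by 5 -> R0=(5,0,0) value=5
Op 5: merge R1<->R2 -> R1=(0,6,0) R2=(0,6,0)
Op 6: merge R1<->R0 -> R1=(5,6,0) R0=(5,6,0)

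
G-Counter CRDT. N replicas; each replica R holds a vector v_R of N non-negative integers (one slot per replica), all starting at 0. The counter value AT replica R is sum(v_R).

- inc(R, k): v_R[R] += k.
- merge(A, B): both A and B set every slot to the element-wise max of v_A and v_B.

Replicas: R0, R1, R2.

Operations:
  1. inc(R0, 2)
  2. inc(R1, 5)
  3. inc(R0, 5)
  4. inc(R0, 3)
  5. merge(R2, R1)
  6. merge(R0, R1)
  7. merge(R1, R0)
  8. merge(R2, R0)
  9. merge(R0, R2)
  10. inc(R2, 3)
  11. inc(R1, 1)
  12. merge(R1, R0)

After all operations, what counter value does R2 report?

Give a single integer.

Op 1: inc R0 by 2 -> R0=(2,0,0) value=2
Op 2: inc R1 by 5 -> R1=(0,5,0) value=5
Op 3: inc R0 by 5 -> R0=(7,0,0) value=7
Op 4: inc R0 by 3 -> R0=(10,0,0) value=10
Op 5: merge R2<->R1 -> R2=(0,5,0) R1=(0,5,0)
Op 6: merge R0<->R1 -> R0=(10,5,0) R1=(10,5,0)
Op 7: merge R1<->R0 -> R1=(10,5,0) R0=(10,5,0)
Op 8: merge R2<->R0 -> R2=(10,5,0) R0=(10,5,0)
Op 9: merge R0<->R2 -> R0=(10,5,0) R2=(10,5,0)
Op 10: inc R2 by 3 -> R2=(10,5,3) value=18
Op 11: inc R1 by 1 -> R1=(10,6,0) value=16
Op 12: merge R1<->R0 -> R1=(10,6,0) R0=(10,6,0)

Answer: 18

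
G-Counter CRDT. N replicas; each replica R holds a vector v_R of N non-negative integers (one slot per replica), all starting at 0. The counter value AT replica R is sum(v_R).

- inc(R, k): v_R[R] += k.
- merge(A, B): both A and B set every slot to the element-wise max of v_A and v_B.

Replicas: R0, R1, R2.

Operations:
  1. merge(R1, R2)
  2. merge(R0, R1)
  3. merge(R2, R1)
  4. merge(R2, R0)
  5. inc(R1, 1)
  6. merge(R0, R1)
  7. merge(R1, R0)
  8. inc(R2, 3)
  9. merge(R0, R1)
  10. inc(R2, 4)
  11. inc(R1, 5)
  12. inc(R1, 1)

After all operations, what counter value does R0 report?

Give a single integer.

Op 1: merge R1<->R2 -> R1=(0,0,0) R2=(0,0,0)
Op 2: merge R0<->R1 -> R0=(0,0,0) R1=(0,0,0)
Op 3: merge R2<->R1 -> R2=(0,0,0) R1=(0,0,0)
Op 4: merge R2<->R0 -> R2=(0,0,0) R0=(0,0,0)
Op 5: inc R1 by 1 -> R1=(0,1,0) value=1
Op 6: merge R0<->R1 -> R0=(0,1,0) R1=(0,1,0)
Op 7: merge R1<->R0 -> R1=(0,1,0) R0=(0,1,0)
Op 8: inc R2 by 3 -> R2=(0,0,3) value=3
Op 9: merge R0<->R1 -> R0=(0,1,0) R1=(0,1,0)
Op 10: inc R2 by 4 -> R2=(0,0,7) value=7
Op 11: inc R1 by 5 -> R1=(0,6,0) value=6
Op 12: inc R1 by 1 -> R1=(0,7,0) value=7

Answer: 1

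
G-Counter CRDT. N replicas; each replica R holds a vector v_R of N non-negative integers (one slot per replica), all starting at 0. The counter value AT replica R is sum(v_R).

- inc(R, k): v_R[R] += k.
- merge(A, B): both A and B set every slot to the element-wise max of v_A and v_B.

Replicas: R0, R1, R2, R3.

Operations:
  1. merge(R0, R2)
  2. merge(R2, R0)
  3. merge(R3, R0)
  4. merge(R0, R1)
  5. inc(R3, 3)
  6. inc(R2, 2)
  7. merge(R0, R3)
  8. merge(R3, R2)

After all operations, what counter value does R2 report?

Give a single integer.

Op 1: merge R0<->R2 -> R0=(0,0,0,0) R2=(0,0,0,0)
Op 2: merge R2<->R0 -> R2=(0,0,0,0) R0=(0,0,0,0)
Op 3: merge R3<->R0 -> R3=(0,0,0,0) R0=(0,0,0,0)
Op 4: merge R0<->R1 -> R0=(0,0,0,0) R1=(0,0,0,0)
Op 5: inc R3 by 3 -> R3=(0,0,0,3) value=3
Op 6: inc R2 by 2 -> R2=(0,0,2,0) value=2
Op 7: merge R0<->R3 -> R0=(0,0,0,3) R3=(0,0,0,3)
Op 8: merge R3<->R2 -> R3=(0,0,2,3) R2=(0,0,2,3)

Answer: 5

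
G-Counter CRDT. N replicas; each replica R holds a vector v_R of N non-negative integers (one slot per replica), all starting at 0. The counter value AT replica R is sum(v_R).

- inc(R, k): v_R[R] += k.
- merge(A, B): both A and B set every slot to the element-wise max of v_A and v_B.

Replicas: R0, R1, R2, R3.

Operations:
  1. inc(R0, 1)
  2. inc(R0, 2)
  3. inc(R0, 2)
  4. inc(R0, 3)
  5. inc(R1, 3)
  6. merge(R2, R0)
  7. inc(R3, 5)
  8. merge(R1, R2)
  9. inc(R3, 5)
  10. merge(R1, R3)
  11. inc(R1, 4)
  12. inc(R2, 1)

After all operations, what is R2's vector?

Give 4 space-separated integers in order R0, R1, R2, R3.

Op 1: inc R0 by 1 -> R0=(1,0,0,0) value=1
Op 2: inc R0 by 2 -> R0=(3,0,0,0) value=3
Op 3: inc R0 by 2 -> R0=(5,0,0,0) value=5
Op 4: inc R0 by 3 -> R0=(8,0,0,0) value=8
Op 5: inc R1 by 3 -> R1=(0,3,0,0) value=3
Op 6: merge R2<->R0 -> R2=(8,0,0,0) R0=(8,0,0,0)
Op 7: inc R3 by 5 -> R3=(0,0,0,5) value=5
Op 8: merge R1<->R2 -> R1=(8,3,0,0) R2=(8,3,0,0)
Op 9: inc R3 by 5 -> R3=(0,0,0,10) value=10
Op 10: merge R1<->R3 -> R1=(8,3,0,10) R3=(8,3,0,10)
Op 11: inc R1 by 4 -> R1=(8,7,0,10) value=25
Op 12: inc R2 by 1 -> R2=(8,3,1,0) value=12

Answer: 8 3 1 0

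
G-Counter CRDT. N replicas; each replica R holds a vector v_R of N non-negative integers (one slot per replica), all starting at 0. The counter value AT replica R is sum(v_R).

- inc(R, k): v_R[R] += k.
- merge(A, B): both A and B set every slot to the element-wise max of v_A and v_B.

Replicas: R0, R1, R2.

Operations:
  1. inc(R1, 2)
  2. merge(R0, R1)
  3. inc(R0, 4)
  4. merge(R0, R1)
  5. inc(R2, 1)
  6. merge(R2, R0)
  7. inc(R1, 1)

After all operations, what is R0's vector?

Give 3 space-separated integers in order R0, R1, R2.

Answer: 4 2 1

Derivation:
Op 1: inc R1 by 2 -> R1=(0,2,0) value=2
Op 2: merge R0<->R1 -> R0=(0,2,0) R1=(0,2,0)
Op 3: inc R0 by 4 -> R0=(4,2,0) value=6
Op 4: merge R0<->R1 -> R0=(4,2,0) R1=(4,2,0)
Op 5: inc R2 by 1 -> R2=(0,0,1) value=1
Op 6: merge R2<->R0 -> R2=(4,2,1) R0=(4,2,1)
Op 7: inc R1 by 1 -> R1=(4,3,0) value=7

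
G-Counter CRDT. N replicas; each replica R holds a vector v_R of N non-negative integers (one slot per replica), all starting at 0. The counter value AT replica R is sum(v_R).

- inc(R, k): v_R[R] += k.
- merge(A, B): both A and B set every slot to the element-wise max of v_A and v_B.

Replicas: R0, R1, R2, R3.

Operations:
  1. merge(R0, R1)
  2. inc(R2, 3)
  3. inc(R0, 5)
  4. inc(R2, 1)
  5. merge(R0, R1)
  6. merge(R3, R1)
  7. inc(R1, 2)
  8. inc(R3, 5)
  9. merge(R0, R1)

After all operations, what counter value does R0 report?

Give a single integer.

Op 1: merge R0<->R1 -> R0=(0,0,0,0) R1=(0,0,0,0)
Op 2: inc R2 by 3 -> R2=(0,0,3,0) value=3
Op 3: inc R0 by 5 -> R0=(5,0,0,0) value=5
Op 4: inc R2 by 1 -> R2=(0,0,4,0) value=4
Op 5: merge R0<->R1 -> R0=(5,0,0,0) R1=(5,0,0,0)
Op 6: merge R3<->R1 -> R3=(5,0,0,0) R1=(5,0,0,0)
Op 7: inc R1 by 2 -> R1=(5,2,0,0) value=7
Op 8: inc R3 by 5 -> R3=(5,0,0,5) value=10
Op 9: merge R0<->R1 -> R0=(5,2,0,0) R1=(5,2,0,0)

Answer: 7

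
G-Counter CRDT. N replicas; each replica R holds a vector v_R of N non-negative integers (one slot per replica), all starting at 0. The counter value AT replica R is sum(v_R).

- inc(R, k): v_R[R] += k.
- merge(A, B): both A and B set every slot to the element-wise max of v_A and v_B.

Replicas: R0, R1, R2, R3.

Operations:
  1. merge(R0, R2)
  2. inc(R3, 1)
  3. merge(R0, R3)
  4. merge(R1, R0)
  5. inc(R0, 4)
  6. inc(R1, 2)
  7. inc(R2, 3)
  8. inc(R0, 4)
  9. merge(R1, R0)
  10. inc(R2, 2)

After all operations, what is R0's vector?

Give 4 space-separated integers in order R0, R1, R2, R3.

Op 1: merge R0<->R2 -> R0=(0,0,0,0) R2=(0,0,0,0)
Op 2: inc R3 by 1 -> R3=(0,0,0,1) value=1
Op 3: merge R0<->R3 -> R0=(0,0,0,1) R3=(0,0,0,1)
Op 4: merge R1<->R0 -> R1=(0,0,0,1) R0=(0,0,0,1)
Op 5: inc R0 by 4 -> R0=(4,0,0,1) value=5
Op 6: inc R1 by 2 -> R1=(0,2,0,1) value=3
Op 7: inc R2 by 3 -> R2=(0,0,3,0) value=3
Op 8: inc R0 by 4 -> R0=(8,0,0,1) value=9
Op 9: merge R1<->R0 -> R1=(8,2,0,1) R0=(8,2,0,1)
Op 10: inc R2 by 2 -> R2=(0,0,5,0) value=5

Answer: 8 2 0 1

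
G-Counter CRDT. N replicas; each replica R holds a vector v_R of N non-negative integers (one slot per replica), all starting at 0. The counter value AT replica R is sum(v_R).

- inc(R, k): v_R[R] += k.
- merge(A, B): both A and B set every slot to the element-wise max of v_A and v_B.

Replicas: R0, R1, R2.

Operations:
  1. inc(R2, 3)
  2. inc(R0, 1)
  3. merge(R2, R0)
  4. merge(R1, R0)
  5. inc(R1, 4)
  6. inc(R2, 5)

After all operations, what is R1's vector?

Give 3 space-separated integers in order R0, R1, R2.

Op 1: inc R2 by 3 -> R2=(0,0,3) value=3
Op 2: inc R0 by 1 -> R0=(1,0,0) value=1
Op 3: merge R2<->R0 -> R2=(1,0,3) R0=(1,0,3)
Op 4: merge R1<->R0 -> R1=(1,0,3) R0=(1,0,3)
Op 5: inc R1 by 4 -> R1=(1,4,3) value=8
Op 6: inc R2 by 5 -> R2=(1,0,8) value=9

Answer: 1 4 3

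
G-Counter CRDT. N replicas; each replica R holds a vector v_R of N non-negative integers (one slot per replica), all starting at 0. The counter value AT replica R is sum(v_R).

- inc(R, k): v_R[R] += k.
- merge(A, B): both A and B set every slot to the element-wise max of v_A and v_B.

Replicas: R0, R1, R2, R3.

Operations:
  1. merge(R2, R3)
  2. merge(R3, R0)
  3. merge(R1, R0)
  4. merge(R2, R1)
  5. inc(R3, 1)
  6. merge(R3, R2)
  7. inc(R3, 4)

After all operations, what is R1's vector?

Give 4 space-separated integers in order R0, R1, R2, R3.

Answer: 0 0 0 0

Derivation:
Op 1: merge R2<->R3 -> R2=(0,0,0,0) R3=(0,0,0,0)
Op 2: merge R3<->R0 -> R3=(0,0,0,0) R0=(0,0,0,0)
Op 3: merge R1<->R0 -> R1=(0,0,0,0) R0=(0,0,0,0)
Op 4: merge R2<->R1 -> R2=(0,0,0,0) R1=(0,0,0,0)
Op 5: inc R3 by 1 -> R3=(0,0,0,1) value=1
Op 6: merge R3<->R2 -> R3=(0,0,0,1) R2=(0,0,0,1)
Op 7: inc R3 by 4 -> R3=(0,0,0,5) value=5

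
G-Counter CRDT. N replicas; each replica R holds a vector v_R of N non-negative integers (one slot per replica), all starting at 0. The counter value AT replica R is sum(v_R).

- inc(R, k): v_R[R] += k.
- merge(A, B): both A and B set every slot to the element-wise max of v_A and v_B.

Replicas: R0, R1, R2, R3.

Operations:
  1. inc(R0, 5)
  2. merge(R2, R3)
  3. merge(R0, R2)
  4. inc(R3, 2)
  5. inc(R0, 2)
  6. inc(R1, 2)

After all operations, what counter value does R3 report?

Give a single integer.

Op 1: inc R0 by 5 -> R0=(5,0,0,0) value=5
Op 2: merge R2<->R3 -> R2=(0,0,0,0) R3=(0,0,0,0)
Op 3: merge R0<->R2 -> R0=(5,0,0,0) R2=(5,0,0,0)
Op 4: inc R3 by 2 -> R3=(0,0,0,2) value=2
Op 5: inc R0 by 2 -> R0=(7,0,0,0) value=7
Op 6: inc R1 by 2 -> R1=(0,2,0,0) value=2

Answer: 2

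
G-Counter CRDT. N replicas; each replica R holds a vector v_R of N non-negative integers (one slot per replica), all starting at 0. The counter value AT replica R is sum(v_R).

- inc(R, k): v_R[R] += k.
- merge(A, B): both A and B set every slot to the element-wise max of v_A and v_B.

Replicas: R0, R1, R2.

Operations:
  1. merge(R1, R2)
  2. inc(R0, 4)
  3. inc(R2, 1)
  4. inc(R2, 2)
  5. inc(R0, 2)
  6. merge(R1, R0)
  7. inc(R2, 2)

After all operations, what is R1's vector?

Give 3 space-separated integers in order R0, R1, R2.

Op 1: merge R1<->R2 -> R1=(0,0,0) R2=(0,0,0)
Op 2: inc R0 by 4 -> R0=(4,0,0) value=4
Op 3: inc R2 by 1 -> R2=(0,0,1) value=1
Op 4: inc R2 by 2 -> R2=(0,0,3) value=3
Op 5: inc R0 by 2 -> R0=(6,0,0) value=6
Op 6: merge R1<->R0 -> R1=(6,0,0) R0=(6,0,0)
Op 7: inc R2 by 2 -> R2=(0,0,5) value=5

Answer: 6 0 0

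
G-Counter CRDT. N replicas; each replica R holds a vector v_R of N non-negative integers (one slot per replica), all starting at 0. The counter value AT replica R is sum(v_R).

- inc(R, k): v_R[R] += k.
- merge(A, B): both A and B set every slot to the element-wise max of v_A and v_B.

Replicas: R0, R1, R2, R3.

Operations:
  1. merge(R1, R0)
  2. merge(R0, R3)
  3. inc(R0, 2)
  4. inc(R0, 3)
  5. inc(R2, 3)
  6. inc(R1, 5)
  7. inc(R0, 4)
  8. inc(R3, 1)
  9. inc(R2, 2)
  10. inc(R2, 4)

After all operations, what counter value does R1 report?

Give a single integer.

Op 1: merge R1<->R0 -> R1=(0,0,0,0) R0=(0,0,0,0)
Op 2: merge R0<->R3 -> R0=(0,0,0,0) R3=(0,0,0,0)
Op 3: inc R0 by 2 -> R0=(2,0,0,0) value=2
Op 4: inc R0 by 3 -> R0=(5,0,0,0) value=5
Op 5: inc R2 by 3 -> R2=(0,0,3,0) value=3
Op 6: inc R1 by 5 -> R1=(0,5,0,0) value=5
Op 7: inc R0 by 4 -> R0=(9,0,0,0) value=9
Op 8: inc R3 by 1 -> R3=(0,0,0,1) value=1
Op 9: inc R2 by 2 -> R2=(0,0,5,0) value=5
Op 10: inc R2 by 4 -> R2=(0,0,9,0) value=9

Answer: 5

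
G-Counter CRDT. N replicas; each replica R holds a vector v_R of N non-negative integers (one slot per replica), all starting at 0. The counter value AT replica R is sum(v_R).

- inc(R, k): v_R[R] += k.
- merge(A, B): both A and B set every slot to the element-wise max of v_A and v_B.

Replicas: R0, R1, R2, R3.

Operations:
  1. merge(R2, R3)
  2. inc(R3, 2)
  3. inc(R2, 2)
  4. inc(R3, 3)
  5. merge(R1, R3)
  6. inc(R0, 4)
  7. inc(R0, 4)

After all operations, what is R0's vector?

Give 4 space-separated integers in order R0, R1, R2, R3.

Op 1: merge R2<->R3 -> R2=(0,0,0,0) R3=(0,0,0,0)
Op 2: inc R3 by 2 -> R3=(0,0,0,2) value=2
Op 3: inc R2 by 2 -> R2=(0,0,2,0) value=2
Op 4: inc R3 by 3 -> R3=(0,0,0,5) value=5
Op 5: merge R1<->R3 -> R1=(0,0,0,5) R3=(0,0,0,5)
Op 6: inc R0 by 4 -> R0=(4,0,0,0) value=4
Op 7: inc R0 by 4 -> R0=(8,0,0,0) value=8

Answer: 8 0 0 0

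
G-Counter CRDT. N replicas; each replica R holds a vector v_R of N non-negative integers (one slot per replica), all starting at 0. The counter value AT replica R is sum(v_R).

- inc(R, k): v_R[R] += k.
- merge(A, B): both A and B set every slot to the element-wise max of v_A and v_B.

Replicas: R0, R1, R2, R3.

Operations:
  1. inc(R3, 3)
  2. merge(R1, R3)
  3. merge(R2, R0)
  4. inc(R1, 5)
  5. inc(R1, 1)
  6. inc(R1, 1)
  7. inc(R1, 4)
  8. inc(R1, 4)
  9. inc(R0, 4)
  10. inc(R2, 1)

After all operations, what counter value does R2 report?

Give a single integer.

Op 1: inc R3 by 3 -> R3=(0,0,0,3) value=3
Op 2: merge R1<->R3 -> R1=(0,0,0,3) R3=(0,0,0,3)
Op 3: merge R2<->R0 -> R2=(0,0,0,0) R0=(0,0,0,0)
Op 4: inc R1 by 5 -> R1=(0,5,0,3) value=8
Op 5: inc R1 by 1 -> R1=(0,6,0,3) value=9
Op 6: inc R1 by 1 -> R1=(0,7,0,3) value=10
Op 7: inc R1 by 4 -> R1=(0,11,0,3) value=14
Op 8: inc R1 by 4 -> R1=(0,15,0,3) value=18
Op 9: inc R0 by 4 -> R0=(4,0,0,0) value=4
Op 10: inc R2 by 1 -> R2=(0,0,1,0) value=1

Answer: 1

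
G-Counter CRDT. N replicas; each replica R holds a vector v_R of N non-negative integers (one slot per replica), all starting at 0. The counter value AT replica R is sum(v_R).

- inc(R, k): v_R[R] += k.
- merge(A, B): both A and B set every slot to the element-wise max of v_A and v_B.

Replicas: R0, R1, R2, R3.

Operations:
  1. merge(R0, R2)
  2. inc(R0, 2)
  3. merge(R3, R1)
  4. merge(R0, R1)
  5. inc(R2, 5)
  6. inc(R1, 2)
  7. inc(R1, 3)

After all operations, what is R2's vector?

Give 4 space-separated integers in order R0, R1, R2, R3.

Answer: 0 0 5 0

Derivation:
Op 1: merge R0<->R2 -> R0=(0,0,0,0) R2=(0,0,0,0)
Op 2: inc R0 by 2 -> R0=(2,0,0,0) value=2
Op 3: merge R3<->R1 -> R3=(0,0,0,0) R1=(0,0,0,0)
Op 4: merge R0<->R1 -> R0=(2,0,0,0) R1=(2,0,0,0)
Op 5: inc R2 by 5 -> R2=(0,0,5,0) value=5
Op 6: inc R1 by 2 -> R1=(2,2,0,0) value=4
Op 7: inc R1 by 3 -> R1=(2,5,0,0) value=7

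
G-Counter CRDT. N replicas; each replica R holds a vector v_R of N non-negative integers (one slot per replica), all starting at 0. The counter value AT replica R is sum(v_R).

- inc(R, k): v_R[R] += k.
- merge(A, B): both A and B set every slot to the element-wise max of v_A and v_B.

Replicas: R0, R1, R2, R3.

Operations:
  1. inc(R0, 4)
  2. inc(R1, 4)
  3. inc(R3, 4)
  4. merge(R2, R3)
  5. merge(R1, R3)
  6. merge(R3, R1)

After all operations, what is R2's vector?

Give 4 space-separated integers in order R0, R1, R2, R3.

Answer: 0 0 0 4

Derivation:
Op 1: inc R0 by 4 -> R0=(4,0,0,0) value=4
Op 2: inc R1 by 4 -> R1=(0,4,0,0) value=4
Op 3: inc R3 by 4 -> R3=(0,0,0,4) value=4
Op 4: merge R2<->R3 -> R2=(0,0,0,4) R3=(0,0,0,4)
Op 5: merge R1<->R3 -> R1=(0,4,0,4) R3=(0,4,0,4)
Op 6: merge R3<->R1 -> R3=(0,4,0,4) R1=(0,4,0,4)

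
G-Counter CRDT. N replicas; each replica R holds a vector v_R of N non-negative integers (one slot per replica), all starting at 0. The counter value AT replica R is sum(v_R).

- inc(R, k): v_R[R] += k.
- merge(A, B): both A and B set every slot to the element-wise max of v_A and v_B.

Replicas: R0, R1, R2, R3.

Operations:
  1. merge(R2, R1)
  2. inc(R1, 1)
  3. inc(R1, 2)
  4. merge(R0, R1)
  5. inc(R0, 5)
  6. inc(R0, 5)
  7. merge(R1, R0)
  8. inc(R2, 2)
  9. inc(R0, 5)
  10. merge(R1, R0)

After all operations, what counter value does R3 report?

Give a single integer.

Answer: 0

Derivation:
Op 1: merge R2<->R1 -> R2=(0,0,0,0) R1=(0,0,0,0)
Op 2: inc R1 by 1 -> R1=(0,1,0,0) value=1
Op 3: inc R1 by 2 -> R1=(0,3,0,0) value=3
Op 4: merge R0<->R1 -> R0=(0,3,0,0) R1=(0,3,0,0)
Op 5: inc R0 by 5 -> R0=(5,3,0,0) value=8
Op 6: inc R0 by 5 -> R0=(10,3,0,0) value=13
Op 7: merge R1<->R0 -> R1=(10,3,0,0) R0=(10,3,0,0)
Op 8: inc R2 by 2 -> R2=(0,0,2,0) value=2
Op 9: inc R0 by 5 -> R0=(15,3,0,0) value=18
Op 10: merge R1<->R0 -> R1=(15,3,0,0) R0=(15,3,0,0)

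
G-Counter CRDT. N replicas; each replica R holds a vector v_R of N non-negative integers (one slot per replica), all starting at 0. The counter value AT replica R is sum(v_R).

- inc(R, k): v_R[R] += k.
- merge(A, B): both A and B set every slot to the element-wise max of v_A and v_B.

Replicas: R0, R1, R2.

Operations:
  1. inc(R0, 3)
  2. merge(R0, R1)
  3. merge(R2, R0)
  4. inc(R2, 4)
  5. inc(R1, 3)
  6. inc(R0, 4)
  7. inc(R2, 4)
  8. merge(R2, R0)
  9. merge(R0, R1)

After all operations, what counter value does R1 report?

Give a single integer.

Answer: 18

Derivation:
Op 1: inc R0 by 3 -> R0=(3,0,0) value=3
Op 2: merge R0<->R1 -> R0=(3,0,0) R1=(3,0,0)
Op 3: merge R2<->R0 -> R2=(3,0,0) R0=(3,0,0)
Op 4: inc R2 by 4 -> R2=(3,0,4) value=7
Op 5: inc R1 by 3 -> R1=(3,3,0) value=6
Op 6: inc R0 by 4 -> R0=(7,0,0) value=7
Op 7: inc R2 by 4 -> R2=(3,0,8) value=11
Op 8: merge R2<->R0 -> R2=(7,0,8) R0=(7,0,8)
Op 9: merge R0<->R1 -> R0=(7,3,8) R1=(7,3,8)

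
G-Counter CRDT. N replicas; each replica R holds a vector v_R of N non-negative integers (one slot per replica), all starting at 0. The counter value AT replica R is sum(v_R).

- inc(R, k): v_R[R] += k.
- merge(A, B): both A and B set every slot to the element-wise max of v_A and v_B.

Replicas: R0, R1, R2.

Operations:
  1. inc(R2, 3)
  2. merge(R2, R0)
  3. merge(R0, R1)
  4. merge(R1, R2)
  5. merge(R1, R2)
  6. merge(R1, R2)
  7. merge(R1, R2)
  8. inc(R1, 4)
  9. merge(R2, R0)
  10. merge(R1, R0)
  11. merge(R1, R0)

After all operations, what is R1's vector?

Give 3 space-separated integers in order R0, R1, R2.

Op 1: inc R2 by 3 -> R2=(0,0,3) value=3
Op 2: merge R2<->R0 -> R2=(0,0,3) R0=(0,0,3)
Op 3: merge R0<->R1 -> R0=(0,0,3) R1=(0,0,3)
Op 4: merge R1<->R2 -> R1=(0,0,3) R2=(0,0,3)
Op 5: merge R1<->R2 -> R1=(0,0,3) R2=(0,0,3)
Op 6: merge R1<->R2 -> R1=(0,0,3) R2=(0,0,3)
Op 7: merge R1<->R2 -> R1=(0,0,3) R2=(0,0,3)
Op 8: inc R1 by 4 -> R1=(0,4,3) value=7
Op 9: merge R2<->R0 -> R2=(0,0,3) R0=(0,0,3)
Op 10: merge R1<->R0 -> R1=(0,4,3) R0=(0,4,3)
Op 11: merge R1<->R0 -> R1=(0,4,3) R0=(0,4,3)

Answer: 0 4 3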